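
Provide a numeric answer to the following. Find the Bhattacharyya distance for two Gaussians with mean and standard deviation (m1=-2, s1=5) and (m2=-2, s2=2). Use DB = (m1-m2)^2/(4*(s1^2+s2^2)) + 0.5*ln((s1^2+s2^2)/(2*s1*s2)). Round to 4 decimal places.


Bhattacharyya distance between two Gaussians:
DB = (m1-m2)^2/(4*(s1^2+s2^2)) + (1/2)*ln((s1^2+s2^2)/(2*s1*s2)).
(m1-m2)^2 = (0)^2 = 0.
s1^2+s2^2 = 25 + 4 = 29.
term1 = 0/116 = 0.0.
term2 = 0.5*ln(29/20.0) = 0.185782.
DB = 0.0 + 0.185782 = 0.1858

0.1858


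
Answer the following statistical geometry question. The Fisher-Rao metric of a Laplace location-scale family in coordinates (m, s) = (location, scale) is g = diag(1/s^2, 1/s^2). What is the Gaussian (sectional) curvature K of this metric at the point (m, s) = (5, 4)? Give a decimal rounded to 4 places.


The metric has the form g = (A dm^2 + B ds^2)/s^2 with A = 1, B = 1.
Substitute u = sqrt(A/B)*m: g = B*(du^2 + ds^2)/s^2, i.e. B times the
Poincare upper half-plane metric, which has constant Gaussian curvature -1.
Scaling a 2D metric by a constant c divides the Gaussian curvature by c,
so K = -1/B = -1/(1) = -1.0000 everywhere (the point (m, s) = (5, 4) is irrelevant:
the curvature is constant).
The requested Gaussian curvature is K = -1.0000.

-1.0000


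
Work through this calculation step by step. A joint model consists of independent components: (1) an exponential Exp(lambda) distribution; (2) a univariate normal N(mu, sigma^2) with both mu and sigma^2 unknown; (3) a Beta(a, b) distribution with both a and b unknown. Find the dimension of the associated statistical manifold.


The dimension of a statistical manifold equals the number of free
(independent) real parameters of the model. For a product of independent
blocks the parameter counts add.
- exponential (lambda): 1.
- normal (mu, sigma^2): 2.
- Beta (a, b): 2.
Total = 1 + 2 + 2 = 5.
Dimension = 5

5


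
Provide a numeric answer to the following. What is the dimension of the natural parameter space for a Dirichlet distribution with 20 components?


Exponential family dimension calculation:
Dirichlet with 20 components has 20 natural parameters.

20


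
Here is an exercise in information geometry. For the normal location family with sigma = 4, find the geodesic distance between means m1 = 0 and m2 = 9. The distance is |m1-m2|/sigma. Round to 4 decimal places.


On the fixed-variance normal subfamily, geodesic distance = |m1-m2|/sigma.
|0 - 9| = 9.
sigma = 4.
d = 9/4 = 2.2500

2.2500


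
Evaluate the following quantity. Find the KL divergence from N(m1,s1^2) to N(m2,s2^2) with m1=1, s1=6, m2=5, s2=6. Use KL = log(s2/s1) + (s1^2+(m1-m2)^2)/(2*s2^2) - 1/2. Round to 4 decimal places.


KL divergence between normal distributions:
KL = log(s2/s1) + (s1^2 + (m1-m2)^2)/(2*s2^2) - 1/2.
log(6/6) = 0.0.
(6^2 + (1-5)^2)/(2*6^2) = (36 + 16)/72 = 0.722222.
KL = 0.0 + 0.722222 - 0.5 = 0.2222

0.2222


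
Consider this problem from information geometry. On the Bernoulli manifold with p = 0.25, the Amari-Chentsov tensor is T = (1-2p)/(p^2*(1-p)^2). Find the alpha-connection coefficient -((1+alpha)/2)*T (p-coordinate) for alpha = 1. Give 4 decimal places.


Skewness (Amari-Chentsov) tensor: T = (1-2p)/(p^2*(1-p)^2).
p = 0.25, 1-2p = 0.5, p^2 = 0.0625, (1-p)^2 = 0.5625.
T = 0.5/(0.0625 * 0.5625) = 14.222222.
In the p-coordinate, Gamma^(alpha) = Gamma^(0) - (alpha/2)*T with Gamma^(0) = (1/2)*g'(p) = -T/2,
so Gamma^(alpha) = -((1+alpha)/2)*T.
alpha = 1, -(1+alpha)/2 = -1.0.
Gamma = -1.0 * 14.222222 = -14.2222

-14.2222


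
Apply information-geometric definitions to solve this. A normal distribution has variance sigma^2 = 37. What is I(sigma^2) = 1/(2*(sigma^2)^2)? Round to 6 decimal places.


Fisher information for variance: I(sigma^2) = 1/(2*sigma^4).
sigma^2 = 37, so sigma^4 = 1369.
I = 1/(2*1369) = 1/2738 = 0.000365

0.000365


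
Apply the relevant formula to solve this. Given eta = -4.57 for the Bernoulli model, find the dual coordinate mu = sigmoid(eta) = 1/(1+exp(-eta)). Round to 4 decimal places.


Dual coordinate (expectation parameter) for Bernoulli:
mu = 1/(1+exp(-eta)).
eta = -4.57.
exp(-eta) = exp(4.57) = 96.54411.
mu = 1/(1+96.54411) = 0.0103

0.0103


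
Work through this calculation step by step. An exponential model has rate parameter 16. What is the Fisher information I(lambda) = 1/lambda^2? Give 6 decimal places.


Fisher information for exponential: I(lambda) = 1/lambda^2.
lambda = 16, lambda^2 = 256.
I = 1/256 = 0.003906

0.003906


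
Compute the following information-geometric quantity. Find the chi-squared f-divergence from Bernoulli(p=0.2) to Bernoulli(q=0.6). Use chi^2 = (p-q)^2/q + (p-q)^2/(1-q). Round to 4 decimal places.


Chi-squared divergence between Bernoulli distributions:
chi^2 = (p-q)^2/q + (p-q)^2/(1-q).
p = 0.2, q = 0.6, p-q = -0.4.
(p-q)^2 = 0.16.
term1 = 0.16/0.6 = 0.266667.
term2 = 0.16/0.4 = 0.4.
chi^2 = 0.266667 + 0.4 = 0.6667

0.6667


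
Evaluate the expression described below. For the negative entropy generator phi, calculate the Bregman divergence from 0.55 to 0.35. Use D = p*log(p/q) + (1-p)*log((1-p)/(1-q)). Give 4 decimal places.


Bregman divergence with negative entropy generator:
D = p*log(p/q) + (1-p)*log((1-p)/(1-q)).
p = 0.55, q = 0.35.
p*log(p/q) = 0.55*log(0.55/0.35) = 0.248592.
(1-p)*log((1-p)/(1-q)) = 0.45*log(0.45/0.65) = -0.165476.
D = 0.248592 + -0.165476 = 0.0831

0.0831


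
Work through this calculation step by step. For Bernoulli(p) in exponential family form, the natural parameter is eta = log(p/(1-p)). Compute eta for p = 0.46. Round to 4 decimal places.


Natural parameter for Bernoulli: eta = log(p/(1-p)).
p = 0.46, 1-p = 0.54.
p/(1-p) = 0.851852.
eta = log(0.851852) = -0.1603

-0.1603


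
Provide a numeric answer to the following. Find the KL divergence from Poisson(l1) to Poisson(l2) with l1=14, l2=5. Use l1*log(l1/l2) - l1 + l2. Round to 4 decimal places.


KL divergence for Poisson:
KL = l1*log(l1/l2) - l1 + l2.
l1 = 14, l2 = 5.
log(14/5) = 1.029619.
l1*log(l1/l2) = 14 * 1.029619 = 14.414672.
KL = 14.414672 - 14 + 5 = 5.4147

5.4147


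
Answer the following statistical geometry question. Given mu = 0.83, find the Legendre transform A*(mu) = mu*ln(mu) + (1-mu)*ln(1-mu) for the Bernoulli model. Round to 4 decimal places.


Legendre transform for Bernoulli:
A*(mu) = mu*log(mu) + (1-mu)*log(1-mu).
mu = 0.83, 1-mu = 0.17.
mu*log(mu) = 0.83*log(0.83) = -0.154654.
(1-mu)*log(1-mu) = 0.17*log(0.17) = -0.301233.
A* = -0.154654 + -0.301233 = -0.4559

-0.4559


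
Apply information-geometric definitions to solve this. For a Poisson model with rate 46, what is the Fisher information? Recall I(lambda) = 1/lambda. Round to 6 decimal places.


Fisher information for Poisson: I(lambda) = 1/lambda.
lambda = 46.
I(lambda) = 1/46 = 0.021739

0.021739


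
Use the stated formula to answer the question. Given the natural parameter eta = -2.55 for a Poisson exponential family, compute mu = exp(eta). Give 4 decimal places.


Expectation parameter for Poisson exponential family:
mu = exp(eta).
eta = -2.55.
mu = exp(-2.55) = 0.0781

0.0781


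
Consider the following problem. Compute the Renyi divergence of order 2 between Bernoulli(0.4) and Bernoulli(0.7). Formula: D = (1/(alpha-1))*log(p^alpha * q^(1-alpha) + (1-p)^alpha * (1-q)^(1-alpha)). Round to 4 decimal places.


Renyi divergence of order alpha between Bernoulli distributions:
D = (1/(alpha-1))*log(p^alpha * q^(1-alpha) + (1-p)^alpha * (1-q)^(1-alpha)).
alpha = 2, p = 0.4, q = 0.7.
p^alpha * q^(1-alpha) = 0.4^2 * 0.7^-1 = 0.228571.
(1-p)^alpha * (1-q)^(1-alpha) = 0.6^2 * 0.3^-1 = 1.2.
sum = 0.228571 + 1.2 = 1.428571.
D = (1/1)*log(1.428571) = 0.3567

0.3567


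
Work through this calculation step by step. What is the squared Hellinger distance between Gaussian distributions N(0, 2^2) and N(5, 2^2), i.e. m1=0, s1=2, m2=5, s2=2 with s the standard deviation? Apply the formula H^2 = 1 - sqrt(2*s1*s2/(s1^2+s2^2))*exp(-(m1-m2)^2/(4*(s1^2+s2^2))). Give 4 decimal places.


Squared Hellinger distance for Gaussians:
H^2 = 1 - sqrt(2*s1*s2/(s1^2+s2^2)) * exp(-(m1-m2)^2/(4*(s1^2+s2^2))).
s1^2 = 4, s2^2 = 4, s1^2+s2^2 = 8.
sqrt(2*2*2/(8)) = 1.0.
(m1-m2)^2 = (-5)^2 = 25.
exp(-25/(4*8)) = exp(-0.78125) = 0.457833.
H^2 = 1 - 1.0*0.457833 = 0.5422

0.5422


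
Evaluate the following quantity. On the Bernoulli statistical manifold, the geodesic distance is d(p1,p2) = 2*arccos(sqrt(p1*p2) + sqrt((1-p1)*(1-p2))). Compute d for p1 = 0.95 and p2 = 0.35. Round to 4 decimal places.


Geodesic distance on Bernoulli manifold:
d(p1,p2) = 2*arccos(sqrt(p1*p2) + sqrt((1-p1)*(1-p2))).
sqrt(p1*p2) = sqrt(0.95*0.35) = 0.576628.
sqrt((1-p1)*(1-p2)) = sqrt(0.05*0.65) = 0.180278.
arg = 0.576628 + 0.180278 = 0.756906.
d = 2*arccos(0.756906) = 1.4245

1.4245


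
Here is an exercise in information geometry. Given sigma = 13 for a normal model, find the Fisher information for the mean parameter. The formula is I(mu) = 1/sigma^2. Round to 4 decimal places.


The Fisher information for the mean of a normal distribution is I(mu) = 1/sigma^2.
sigma = 13, so sigma^2 = 169.
I(mu) = 1/169 = 0.0059

0.0059


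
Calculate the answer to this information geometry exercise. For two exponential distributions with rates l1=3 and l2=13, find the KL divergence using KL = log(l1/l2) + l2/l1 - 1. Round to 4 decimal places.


KL divergence for exponential family:
KL = log(l1/l2) + l2/l1 - 1.
log(3/13) = -1.466337.
13/3 = 4.333333.
KL = -1.466337 + 4.333333 - 1 = 1.8670

1.8670


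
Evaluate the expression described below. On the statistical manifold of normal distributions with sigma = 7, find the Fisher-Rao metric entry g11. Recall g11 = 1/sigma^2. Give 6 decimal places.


For the 2-parameter normal family, the Fisher metric has:
  g11 = 1/sigma^2, g22 = 2/sigma^2.
sigma = 7, sigma^2 = 49.
g11 = 0.020408

0.020408


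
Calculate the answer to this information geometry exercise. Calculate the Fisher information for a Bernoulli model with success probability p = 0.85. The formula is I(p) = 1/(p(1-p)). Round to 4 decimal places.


For Bernoulli(p), Fisher information is I(p) = 1/(p*(1-p)).
p = 0.85, 1-p = 0.15.
p*(1-p) = 0.1275.
I(p) = 1/0.1275 = 7.8431

7.8431


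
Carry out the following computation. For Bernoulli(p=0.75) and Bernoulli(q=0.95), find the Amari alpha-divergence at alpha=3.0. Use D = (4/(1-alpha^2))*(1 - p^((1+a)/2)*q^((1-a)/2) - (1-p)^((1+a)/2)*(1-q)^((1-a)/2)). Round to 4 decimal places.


Amari alpha-divergence:
D = (4/(1-alpha^2))*(1 - p^((1+a)/2)*q^((1-a)/2) - (1-p)^((1+a)/2)*(1-q)^((1-a)/2)).
alpha = 3.0, p = 0.75, q = 0.95.
e1 = (1+alpha)/2 = 2.0, e2 = (1-alpha)/2 = -1.0.
t1 = p^e1 * q^e2 = 0.75^2.0 * 0.95^-1.0 = 0.592105.
t2 = (1-p)^e1 * (1-q)^e2 = 0.25^2.0 * 0.05^-1.0 = 1.25.
4/(1-alpha^2) = -0.5.
D = -0.5*(1 - 0.592105 - 1.25) = 0.4211

0.4211


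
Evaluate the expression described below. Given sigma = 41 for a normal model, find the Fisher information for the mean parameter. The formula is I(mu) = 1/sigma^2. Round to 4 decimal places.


The Fisher information for the mean of a normal distribution is I(mu) = 1/sigma^2.
sigma = 41, so sigma^2 = 1681.
I(mu) = 1/1681 = 0.0006

0.0006


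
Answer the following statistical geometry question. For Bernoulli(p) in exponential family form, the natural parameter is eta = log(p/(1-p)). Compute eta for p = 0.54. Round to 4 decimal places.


Natural parameter for Bernoulli: eta = log(p/(1-p)).
p = 0.54, 1-p = 0.46.
p/(1-p) = 1.173913.
eta = log(1.173913) = 0.1603

0.1603


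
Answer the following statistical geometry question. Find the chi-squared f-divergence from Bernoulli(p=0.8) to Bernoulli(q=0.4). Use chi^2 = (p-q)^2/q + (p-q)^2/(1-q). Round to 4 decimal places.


Chi-squared divergence between Bernoulli distributions:
chi^2 = (p-q)^2/q + (p-q)^2/(1-q).
p = 0.8, q = 0.4, p-q = 0.4.
(p-q)^2 = 0.16.
term1 = 0.16/0.4 = 0.4.
term2 = 0.16/0.6 = 0.266667.
chi^2 = 0.4 + 0.266667 = 0.6667

0.6667


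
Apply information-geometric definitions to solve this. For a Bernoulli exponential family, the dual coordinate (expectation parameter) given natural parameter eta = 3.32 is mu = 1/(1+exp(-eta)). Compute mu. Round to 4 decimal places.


Dual coordinate (expectation parameter) for Bernoulli:
mu = 1/(1+exp(-eta)).
eta = 3.32.
exp(-eta) = exp(-3.32) = 0.036153.
mu = 1/(1+0.036153) = 0.9651

0.9651


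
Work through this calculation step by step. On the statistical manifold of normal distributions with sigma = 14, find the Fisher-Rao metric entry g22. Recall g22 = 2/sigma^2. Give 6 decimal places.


For the 2-parameter normal family, the Fisher metric has:
  g11 = 1/sigma^2, g22 = 2/sigma^2.
sigma = 14, sigma^2 = 196.
g22 = 0.010204

0.010204


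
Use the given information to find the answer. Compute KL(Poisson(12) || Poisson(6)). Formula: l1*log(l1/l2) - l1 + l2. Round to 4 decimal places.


KL divergence for Poisson:
KL = l1*log(l1/l2) - l1 + l2.
l1 = 12, l2 = 6.
log(12/6) = 0.693147.
l1*log(l1/l2) = 12 * 0.693147 = 8.317766.
KL = 8.317766 - 12 + 6 = 2.3178

2.3178


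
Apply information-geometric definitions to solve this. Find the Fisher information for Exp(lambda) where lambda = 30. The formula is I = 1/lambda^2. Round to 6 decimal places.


Fisher information for exponential: I(lambda) = 1/lambda^2.
lambda = 30, lambda^2 = 900.
I = 1/900 = 0.001111

0.001111


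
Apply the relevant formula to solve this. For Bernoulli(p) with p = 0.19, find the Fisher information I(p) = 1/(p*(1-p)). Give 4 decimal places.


For Bernoulli(p), Fisher information is I(p) = 1/(p*(1-p)).
p = 0.19, 1-p = 0.81.
p*(1-p) = 0.1539.
I(p) = 1/0.1539 = 6.4977

6.4977


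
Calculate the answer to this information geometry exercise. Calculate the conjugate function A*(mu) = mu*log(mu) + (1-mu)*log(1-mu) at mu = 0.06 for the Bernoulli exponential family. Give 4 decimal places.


Legendre transform for Bernoulli:
A*(mu) = mu*log(mu) + (1-mu)*log(1-mu).
mu = 0.06, 1-mu = 0.94.
mu*log(mu) = 0.06*log(0.06) = -0.168805.
(1-mu)*log(1-mu) = 0.94*log(0.94) = -0.058163.
A* = -0.168805 + -0.058163 = -0.2270

-0.2270


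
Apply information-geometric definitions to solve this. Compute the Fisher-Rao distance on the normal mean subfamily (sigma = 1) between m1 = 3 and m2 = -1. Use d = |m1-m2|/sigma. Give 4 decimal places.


On the fixed-variance normal subfamily, geodesic distance = |m1-m2|/sigma.
|3 - -1| = 4.
sigma = 1.
d = 4/1 = 4.0000

4.0000


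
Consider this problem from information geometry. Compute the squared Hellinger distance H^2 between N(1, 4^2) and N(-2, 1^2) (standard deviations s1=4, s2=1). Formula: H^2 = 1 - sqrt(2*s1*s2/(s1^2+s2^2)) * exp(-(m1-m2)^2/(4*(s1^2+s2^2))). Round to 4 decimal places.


Squared Hellinger distance for Gaussians:
H^2 = 1 - sqrt(2*s1*s2/(s1^2+s2^2)) * exp(-(m1-m2)^2/(4*(s1^2+s2^2))).
s1^2 = 16, s2^2 = 1, s1^2+s2^2 = 17.
sqrt(2*4*1/(17)) = 0.685994.
(m1-m2)^2 = (3)^2 = 9.
exp(-9/(4*17)) = exp(-0.132353) = 0.876032.
H^2 = 1 - 0.685994*0.876032 = 0.3990

0.3990


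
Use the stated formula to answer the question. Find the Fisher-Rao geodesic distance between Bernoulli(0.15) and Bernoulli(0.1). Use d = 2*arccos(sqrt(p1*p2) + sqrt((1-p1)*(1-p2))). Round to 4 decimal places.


Geodesic distance on Bernoulli manifold:
d(p1,p2) = 2*arccos(sqrt(p1*p2) + sqrt((1-p1)*(1-p2))).
sqrt(p1*p2) = sqrt(0.15*0.1) = 0.122474.
sqrt((1-p1)*(1-p2)) = sqrt(0.85*0.9) = 0.874643.
arg = 0.122474 + 0.874643 = 0.997117.
d = 2*arccos(0.997117) = 0.1519

0.1519


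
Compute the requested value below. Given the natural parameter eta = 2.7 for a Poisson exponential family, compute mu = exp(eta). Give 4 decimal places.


Expectation parameter for Poisson exponential family:
mu = exp(eta).
eta = 2.7.
mu = exp(2.7) = 14.8797

14.8797


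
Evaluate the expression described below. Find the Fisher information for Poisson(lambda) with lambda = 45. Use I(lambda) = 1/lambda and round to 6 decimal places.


Fisher information for Poisson: I(lambda) = 1/lambda.
lambda = 45.
I(lambda) = 1/45 = 0.022222

0.022222


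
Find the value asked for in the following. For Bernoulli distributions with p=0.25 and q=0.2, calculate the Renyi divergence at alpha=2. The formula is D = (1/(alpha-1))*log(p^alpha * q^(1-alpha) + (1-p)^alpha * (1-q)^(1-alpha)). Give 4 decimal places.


Renyi divergence of order alpha between Bernoulli distributions:
D = (1/(alpha-1))*log(p^alpha * q^(1-alpha) + (1-p)^alpha * (1-q)^(1-alpha)).
alpha = 2, p = 0.25, q = 0.2.
p^alpha * q^(1-alpha) = 0.25^2 * 0.2^-1 = 0.3125.
(1-p)^alpha * (1-q)^(1-alpha) = 0.75^2 * 0.8^-1 = 0.703125.
sum = 0.3125 + 0.703125 = 1.015625.
D = (1/1)*log(1.015625) = 0.0155

0.0155


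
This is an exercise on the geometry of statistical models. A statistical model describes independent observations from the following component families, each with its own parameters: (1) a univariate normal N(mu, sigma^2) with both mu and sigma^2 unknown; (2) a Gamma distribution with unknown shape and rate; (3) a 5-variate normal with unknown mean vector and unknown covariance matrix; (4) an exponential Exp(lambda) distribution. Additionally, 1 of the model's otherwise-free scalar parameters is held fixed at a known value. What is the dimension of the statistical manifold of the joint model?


The dimension of a statistical manifold equals the number of free
(independent) real parameters of the model. For a product of independent
blocks the parameter counts add.
- normal (mu, sigma^2): 2.
- Gamma (shape, rate): 2.
- 5-variate normal: 5 (mean) + 5*6/2 = 15 (symmetric covariance) = 20.
- exponential (lambda): 1.
Total = 2 + 2 + 20 + 1 = 25.
1 parameter(s) fixed at known values: 25 - 1 = 24.
Dimension = 24

24


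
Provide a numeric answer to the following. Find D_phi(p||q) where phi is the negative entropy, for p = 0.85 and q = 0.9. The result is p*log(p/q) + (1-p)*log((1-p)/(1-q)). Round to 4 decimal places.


Bregman divergence with negative entropy generator:
D = p*log(p/q) + (1-p)*log((1-p)/(1-q)).
p = 0.85, q = 0.9.
p*log(p/q) = 0.85*log(0.85/0.9) = -0.048585.
(1-p)*log((1-p)/(1-q)) = 0.15*log(0.15/0.1) = 0.06082.
D = -0.048585 + 0.06082 = 0.0122

0.0122


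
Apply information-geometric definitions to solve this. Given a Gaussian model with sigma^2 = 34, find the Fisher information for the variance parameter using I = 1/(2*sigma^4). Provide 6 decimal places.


Fisher information for variance: I(sigma^2) = 1/(2*sigma^4).
sigma^2 = 34, so sigma^4 = 1156.
I = 1/(2*1156) = 1/2312 = 0.000433

0.000433


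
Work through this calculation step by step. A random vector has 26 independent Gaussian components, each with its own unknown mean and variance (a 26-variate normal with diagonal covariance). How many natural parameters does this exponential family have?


Exponential family dimension calculation:
Each univariate normal has two natural parameters (mu/sigma^2 and -1/(2 sigma^2)).
With 26 independent components, dim = 2 * 26 = 52.

52


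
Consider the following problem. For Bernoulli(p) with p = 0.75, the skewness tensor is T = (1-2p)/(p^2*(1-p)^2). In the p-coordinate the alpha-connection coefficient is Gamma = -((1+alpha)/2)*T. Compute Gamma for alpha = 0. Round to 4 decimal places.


Skewness (Amari-Chentsov) tensor: T = (1-2p)/(p^2*(1-p)^2).
p = 0.75, 1-2p = -0.5, p^2 = 0.5625, (1-p)^2 = 0.0625.
T = -0.5/(0.5625 * 0.0625) = -14.222222.
In the p-coordinate, Gamma^(alpha) = Gamma^(0) - (alpha/2)*T with Gamma^(0) = (1/2)*g'(p) = -T/2,
so Gamma^(alpha) = -((1+alpha)/2)*T.
alpha = 0, -(1+alpha)/2 = -0.5.
Gamma = -0.5 * -14.222222 = 7.1111

7.1111


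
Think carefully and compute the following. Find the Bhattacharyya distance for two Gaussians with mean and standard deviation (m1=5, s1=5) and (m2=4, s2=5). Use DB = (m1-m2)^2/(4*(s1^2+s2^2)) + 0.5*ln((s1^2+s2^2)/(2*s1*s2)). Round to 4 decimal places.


Bhattacharyya distance between two Gaussians:
DB = (m1-m2)^2/(4*(s1^2+s2^2)) + (1/2)*ln((s1^2+s2^2)/(2*s1*s2)).
(m1-m2)^2 = (1)^2 = 1.
s1^2+s2^2 = 25 + 25 = 50.
term1 = 1/200 = 0.005.
term2 = 0.5*ln(50/50.0) = 0.0.
DB = 0.005 + 0.0 = 0.0050

0.0050


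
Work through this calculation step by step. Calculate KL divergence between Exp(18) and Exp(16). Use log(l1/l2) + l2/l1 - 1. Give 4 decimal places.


KL divergence for exponential family:
KL = log(l1/l2) + l2/l1 - 1.
log(18/16) = 0.117783.
16/18 = 0.888889.
KL = 0.117783 + 0.888889 - 1 = 0.0067

0.0067


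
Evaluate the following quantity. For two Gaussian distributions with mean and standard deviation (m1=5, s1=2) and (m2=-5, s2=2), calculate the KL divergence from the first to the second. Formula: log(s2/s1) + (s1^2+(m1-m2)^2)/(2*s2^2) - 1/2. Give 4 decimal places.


KL divergence between normal distributions:
KL = log(s2/s1) + (s1^2 + (m1-m2)^2)/(2*s2^2) - 1/2.
log(2/2) = 0.0.
(2^2 + (5--5)^2)/(2*2^2) = (4 + 100)/8 = 13.0.
KL = 0.0 + 13.0 - 0.5 = 12.5000

12.5000


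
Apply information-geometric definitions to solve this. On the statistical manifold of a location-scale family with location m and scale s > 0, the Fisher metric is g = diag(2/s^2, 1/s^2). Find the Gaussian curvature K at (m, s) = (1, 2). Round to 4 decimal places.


The metric has the form g = (A dm^2 + B ds^2)/s^2 with A = 2, B = 1.
Substitute u = sqrt(A/B)*m: g = B*(du^2 + ds^2)/s^2, i.e. B times the
Poincare upper half-plane metric, which has constant Gaussian curvature -1.
Scaling a 2D metric by a constant c divides the Gaussian curvature by c,
so K = -1/B = -1/(1) = -1.0000 everywhere (the point (m, s) = (1, 2) is irrelevant:
the curvature is constant).
The requested Gaussian curvature is K = -1.0000.

-1.0000


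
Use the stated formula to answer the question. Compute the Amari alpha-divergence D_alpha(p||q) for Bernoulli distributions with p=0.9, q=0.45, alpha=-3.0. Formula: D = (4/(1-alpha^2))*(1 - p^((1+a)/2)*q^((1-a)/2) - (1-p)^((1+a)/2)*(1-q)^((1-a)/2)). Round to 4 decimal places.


Amari alpha-divergence:
D = (4/(1-alpha^2))*(1 - p^((1+a)/2)*q^((1-a)/2) - (1-p)^((1+a)/2)*(1-q)^((1-a)/2)).
alpha = -3.0, p = 0.9, q = 0.45.
e1 = (1+alpha)/2 = -1.0, e2 = (1-alpha)/2 = 2.0.
t1 = p^e1 * q^e2 = 0.9^-1.0 * 0.45^2.0 = 0.225.
t2 = (1-p)^e1 * (1-q)^e2 = 0.1^-1.0 * 0.55^2.0 = 3.025.
4/(1-alpha^2) = -0.5.
D = -0.5*(1 - 0.225 - 3.025) = 1.1250

1.1250


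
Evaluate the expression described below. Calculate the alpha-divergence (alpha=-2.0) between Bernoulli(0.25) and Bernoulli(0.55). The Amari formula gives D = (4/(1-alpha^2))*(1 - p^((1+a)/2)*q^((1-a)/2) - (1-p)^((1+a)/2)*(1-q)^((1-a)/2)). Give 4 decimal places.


Amari alpha-divergence:
D = (4/(1-alpha^2))*(1 - p^((1+a)/2)*q^((1-a)/2) - (1-p)^((1+a)/2)*(1-q)^((1-a)/2)).
alpha = -2.0, p = 0.25, q = 0.55.
e1 = (1+alpha)/2 = -0.5, e2 = (1-alpha)/2 = 1.5.
t1 = p^e1 * q^e2 = 0.25^-0.5 * 0.55^1.5 = 0.815782.
t2 = (1-p)^e1 * (1-q)^e2 = 0.75^-0.5 * 0.45^1.5 = 0.348569.
4/(1-alpha^2) = -1.333333.
D = -1.333333*(1 - 0.815782 - 0.348569) = 0.2191

0.2191


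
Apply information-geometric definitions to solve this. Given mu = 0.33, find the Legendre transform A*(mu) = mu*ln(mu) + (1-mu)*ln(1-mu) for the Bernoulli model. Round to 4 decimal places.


Legendre transform for Bernoulli:
A*(mu) = mu*log(mu) + (1-mu)*log(1-mu).
mu = 0.33, 1-mu = 0.67.
mu*log(mu) = 0.33*log(0.33) = -0.365859.
(1-mu)*log(1-mu) = 0.67*log(0.67) = -0.26832.
A* = -0.365859 + -0.26832 = -0.6342

-0.6342


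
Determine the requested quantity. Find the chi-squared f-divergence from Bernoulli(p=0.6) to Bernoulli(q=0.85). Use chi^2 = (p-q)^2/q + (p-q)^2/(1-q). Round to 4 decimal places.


Chi-squared divergence between Bernoulli distributions:
chi^2 = (p-q)^2/q + (p-q)^2/(1-q).
p = 0.6, q = 0.85, p-q = -0.25.
(p-q)^2 = 0.0625.
term1 = 0.0625/0.85 = 0.073529.
term2 = 0.0625/0.15 = 0.416667.
chi^2 = 0.073529 + 0.416667 = 0.4902

0.4902


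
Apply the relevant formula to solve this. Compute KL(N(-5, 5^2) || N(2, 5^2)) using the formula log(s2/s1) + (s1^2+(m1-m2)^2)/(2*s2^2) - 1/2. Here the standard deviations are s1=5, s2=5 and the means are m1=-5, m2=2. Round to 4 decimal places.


KL divergence between normal distributions:
KL = log(s2/s1) + (s1^2 + (m1-m2)^2)/(2*s2^2) - 1/2.
log(5/5) = 0.0.
(5^2 + (-5-2)^2)/(2*5^2) = (25 + 49)/50 = 1.48.
KL = 0.0 + 1.48 - 0.5 = 0.9800

0.9800


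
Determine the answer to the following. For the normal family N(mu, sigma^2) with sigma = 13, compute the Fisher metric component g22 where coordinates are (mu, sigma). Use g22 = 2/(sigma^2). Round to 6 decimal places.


For the 2-parameter normal family, the Fisher metric has:
  g11 = 1/sigma^2, g22 = 2/sigma^2.
sigma = 13, sigma^2 = 169.
g22 = 0.011834

0.011834


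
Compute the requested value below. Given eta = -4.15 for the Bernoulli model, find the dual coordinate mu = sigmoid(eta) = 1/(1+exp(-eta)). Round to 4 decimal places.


Dual coordinate (expectation parameter) for Bernoulli:
mu = 1/(1+exp(-eta)).
eta = -4.15.
exp(-eta) = exp(4.15) = 63.434.
mu = 1/(1+63.434) = 0.0155

0.0155


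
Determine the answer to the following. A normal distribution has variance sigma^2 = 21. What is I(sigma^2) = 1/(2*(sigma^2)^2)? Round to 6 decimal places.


Fisher information for variance: I(sigma^2) = 1/(2*sigma^4).
sigma^2 = 21, so sigma^4 = 441.
I = 1/(2*441) = 1/882 = 0.001134

0.001134


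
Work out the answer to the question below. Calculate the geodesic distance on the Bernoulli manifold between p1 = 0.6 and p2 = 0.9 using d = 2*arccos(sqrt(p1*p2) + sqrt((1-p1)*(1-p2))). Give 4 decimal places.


Geodesic distance on Bernoulli manifold:
d(p1,p2) = 2*arccos(sqrt(p1*p2) + sqrt((1-p1)*(1-p2))).
sqrt(p1*p2) = sqrt(0.6*0.9) = 0.734847.
sqrt((1-p1)*(1-p2)) = sqrt(0.4*0.1) = 0.2.
arg = 0.734847 + 0.2 = 0.934847.
d = 2*arccos(0.934847) = 0.7259

0.7259


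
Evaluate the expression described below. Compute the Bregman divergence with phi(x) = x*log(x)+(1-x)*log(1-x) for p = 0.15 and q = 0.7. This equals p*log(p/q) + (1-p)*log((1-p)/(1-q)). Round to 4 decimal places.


Bregman divergence with negative entropy generator:
D = p*log(p/q) + (1-p)*log((1-p)/(1-q)).
p = 0.15, q = 0.7.
p*log(p/q) = 0.15*log(0.15/0.7) = -0.231067.
(1-p)*log((1-p)/(1-q)) = 0.85*log(0.85/0.3) = 0.885236.
D = -0.231067 + 0.885236 = 0.6542

0.6542


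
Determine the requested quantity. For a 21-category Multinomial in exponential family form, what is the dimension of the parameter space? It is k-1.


Exponential family dimension calculation:
For Multinomial with k=21 categories, dim = k-1 = 20.

20


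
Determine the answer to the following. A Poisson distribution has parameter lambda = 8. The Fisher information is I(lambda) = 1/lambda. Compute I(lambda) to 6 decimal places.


Fisher information for Poisson: I(lambda) = 1/lambda.
lambda = 8.
I(lambda) = 1/8 = 0.125000

0.125000


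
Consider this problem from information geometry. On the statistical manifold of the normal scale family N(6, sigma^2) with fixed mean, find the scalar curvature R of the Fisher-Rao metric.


This family has a single free parameter, so its statistical manifold
is 1-dimensional. The Riemann curvature tensor of any 1-dimensional
Riemannian manifold vanishes identically, so R = 0.

0


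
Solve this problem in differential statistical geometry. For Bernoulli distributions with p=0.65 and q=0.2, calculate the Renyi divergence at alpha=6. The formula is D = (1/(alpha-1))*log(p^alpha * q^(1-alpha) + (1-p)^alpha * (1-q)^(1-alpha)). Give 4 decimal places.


Renyi divergence of order alpha between Bernoulli distributions:
D = (1/(alpha-1))*log(p^alpha * q^(1-alpha) + (1-p)^alpha * (1-q)^(1-alpha)).
alpha = 6, p = 0.65, q = 0.2.
p^alpha * q^(1-alpha) = 0.65^6 * 0.2^-5 = 235.684033.
(1-p)^alpha * (1-q)^(1-alpha) = 0.35^6 * 0.8^-5 = 0.00561.
sum = 235.684033 + 0.00561 = 235.689643.
D = (1/5)*log(235.689643) = 1.0925

1.0925


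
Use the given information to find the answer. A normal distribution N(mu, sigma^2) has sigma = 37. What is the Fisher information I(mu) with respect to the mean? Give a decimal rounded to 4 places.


The Fisher information for the mean of a normal distribution is I(mu) = 1/sigma^2.
sigma = 37, so sigma^2 = 1369.
I(mu) = 1/1369 = 0.0007

0.0007


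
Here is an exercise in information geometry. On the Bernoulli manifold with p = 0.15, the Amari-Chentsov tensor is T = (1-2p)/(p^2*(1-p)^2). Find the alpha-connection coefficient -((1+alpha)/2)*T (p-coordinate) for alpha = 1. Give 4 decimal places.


Skewness (Amari-Chentsov) tensor: T = (1-2p)/(p^2*(1-p)^2).
p = 0.15, 1-2p = 0.7, p^2 = 0.0225, (1-p)^2 = 0.7225.
T = 0.7/(0.0225 * 0.7225) = 43.060361.
In the p-coordinate, Gamma^(alpha) = Gamma^(0) - (alpha/2)*T with Gamma^(0) = (1/2)*g'(p) = -T/2,
so Gamma^(alpha) = -((1+alpha)/2)*T.
alpha = 1, -(1+alpha)/2 = -1.0.
Gamma = -1.0 * 43.060361 = -43.0604

-43.0604


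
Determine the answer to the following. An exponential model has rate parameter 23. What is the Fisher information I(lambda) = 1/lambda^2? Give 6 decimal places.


Fisher information for exponential: I(lambda) = 1/lambda^2.
lambda = 23, lambda^2 = 529.
I = 1/529 = 0.001890

0.001890


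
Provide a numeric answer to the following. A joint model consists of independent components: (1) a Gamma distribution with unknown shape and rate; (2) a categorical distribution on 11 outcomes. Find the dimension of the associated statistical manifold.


The dimension of a statistical manifold equals the number of free
(independent) real parameters of the model. For a product of independent
blocks the parameter counts add.
- Gamma (shape, rate): 2.
- categorical on 11 outcomes (probabilities sum to 1): 11-1 = 10.
Total = 2 + 10 = 12.
Dimension = 12

12


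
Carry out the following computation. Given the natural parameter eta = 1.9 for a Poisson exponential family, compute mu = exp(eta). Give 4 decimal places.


Expectation parameter for Poisson exponential family:
mu = exp(eta).
eta = 1.9.
mu = exp(1.9) = 6.6859

6.6859


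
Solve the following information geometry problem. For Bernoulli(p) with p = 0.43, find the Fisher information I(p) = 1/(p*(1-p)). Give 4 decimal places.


For Bernoulli(p), Fisher information is I(p) = 1/(p*(1-p)).
p = 0.43, 1-p = 0.57.
p*(1-p) = 0.2451.
I(p) = 1/0.2451 = 4.0800

4.0800


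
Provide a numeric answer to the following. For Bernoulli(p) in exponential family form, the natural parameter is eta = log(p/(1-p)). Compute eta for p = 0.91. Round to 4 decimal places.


Natural parameter for Bernoulli: eta = log(p/(1-p)).
p = 0.91, 1-p = 0.09.
p/(1-p) = 10.111111.
eta = log(10.111111) = 2.3136

2.3136


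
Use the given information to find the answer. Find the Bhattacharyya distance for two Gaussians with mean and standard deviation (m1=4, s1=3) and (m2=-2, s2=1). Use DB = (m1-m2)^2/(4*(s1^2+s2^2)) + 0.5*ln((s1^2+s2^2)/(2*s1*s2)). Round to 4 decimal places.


Bhattacharyya distance between two Gaussians:
DB = (m1-m2)^2/(4*(s1^2+s2^2)) + (1/2)*ln((s1^2+s2^2)/(2*s1*s2)).
(m1-m2)^2 = (6)^2 = 36.
s1^2+s2^2 = 9 + 1 = 10.
term1 = 36/40 = 0.9.
term2 = 0.5*ln(10/6.0) = 0.255413.
DB = 0.9 + 0.255413 = 1.1554

1.1554


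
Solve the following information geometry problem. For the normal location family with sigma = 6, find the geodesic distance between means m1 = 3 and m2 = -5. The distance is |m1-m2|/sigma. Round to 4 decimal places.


On the fixed-variance normal subfamily, geodesic distance = |m1-m2|/sigma.
|3 - -5| = 8.
sigma = 6.
d = 8/6 = 1.3333

1.3333


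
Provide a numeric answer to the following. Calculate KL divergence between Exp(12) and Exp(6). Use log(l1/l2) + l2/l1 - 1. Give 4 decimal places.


KL divergence for exponential family:
KL = log(l1/l2) + l2/l1 - 1.
log(12/6) = 0.693147.
6/12 = 0.5.
KL = 0.693147 + 0.5 - 1 = 0.1931

0.1931


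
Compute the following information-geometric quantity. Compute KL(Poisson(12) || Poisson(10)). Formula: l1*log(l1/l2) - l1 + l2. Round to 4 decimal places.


KL divergence for Poisson:
KL = l1*log(l1/l2) - l1 + l2.
l1 = 12, l2 = 10.
log(12/10) = 0.182322.
l1*log(l1/l2) = 12 * 0.182322 = 2.187859.
KL = 2.187859 - 12 + 10 = 0.1879

0.1879


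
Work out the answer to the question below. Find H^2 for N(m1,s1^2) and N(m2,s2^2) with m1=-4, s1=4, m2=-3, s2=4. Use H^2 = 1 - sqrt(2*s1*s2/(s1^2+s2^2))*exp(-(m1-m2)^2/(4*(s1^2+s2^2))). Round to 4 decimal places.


Squared Hellinger distance for Gaussians:
H^2 = 1 - sqrt(2*s1*s2/(s1^2+s2^2)) * exp(-(m1-m2)^2/(4*(s1^2+s2^2))).
s1^2 = 16, s2^2 = 16, s1^2+s2^2 = 32.
sqrt(2*4*4/(32)) = 1.0.
(m1-m2)^2 = (-1)^2 = 1.
exp(-1/(4*32)) = exp(-0.007812) = 0.992218.
H^2 = 1 - 1.0*0.992218 = 0.0078

0.0078


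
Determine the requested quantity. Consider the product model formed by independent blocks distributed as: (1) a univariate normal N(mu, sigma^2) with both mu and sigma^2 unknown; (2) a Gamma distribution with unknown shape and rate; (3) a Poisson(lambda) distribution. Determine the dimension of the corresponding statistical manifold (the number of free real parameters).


The dimension of a statistical manifold equals the number of free
(independent) real parameters of the model. For a product of independent
blocks the parameter counts add.
- normal (mu, sigma^2): 2.
- Gamma (shape, rate): 2.
- Poisson (lambda): 1.
Total = 2 + 2 + 1 = 5.
Dimension = 5

5


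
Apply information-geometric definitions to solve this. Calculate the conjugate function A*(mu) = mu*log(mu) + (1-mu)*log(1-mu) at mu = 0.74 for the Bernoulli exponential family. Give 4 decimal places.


Legendre transform for Bernoulli:
A*(mu) = mu*log(mu) + (1-mu)*log(1-mu).
mu = 0.74, 1-mu = 0.26.
mu*log(mu) = 0.74*log(0.74) = -0.222818.
(1-mu)*log(1-mu) = 0.26*log(0.26) = -0.350239.
A* = -0.222818 + -0.350239 = -0.5731

-0.5731


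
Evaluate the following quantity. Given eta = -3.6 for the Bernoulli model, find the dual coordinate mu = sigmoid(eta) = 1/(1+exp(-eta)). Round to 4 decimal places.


Dual coordinate (expectation parameter) for Bernoulli:
mu = 1/(1+exp(-eta)).
eta = -3.6.
exp(-eta) = exp(3.6) = 36.598234.
mu = 1/(1+36.598234) = 0.0266

0.0266


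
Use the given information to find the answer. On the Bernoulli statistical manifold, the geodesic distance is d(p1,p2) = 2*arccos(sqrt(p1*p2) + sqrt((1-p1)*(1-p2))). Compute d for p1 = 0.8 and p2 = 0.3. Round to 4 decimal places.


Geodesic distance on Bernoulli manifold:
d(p1,p2) = 2*arccos(sqrt(p1*p2) + sqrt((1-p1)*(1-p2))).
sqrt(p1*p2) = sqrt(0.8*0.3) = 0.489898.
sqrt((1-p1)*(1-p2)) = sqrt(0.2*0.7) = 0.374166.
arg = 0.489898 + 0.374166 = 0.864064.
d = 2*arccos(0.864064) = 1.0550

1.0550


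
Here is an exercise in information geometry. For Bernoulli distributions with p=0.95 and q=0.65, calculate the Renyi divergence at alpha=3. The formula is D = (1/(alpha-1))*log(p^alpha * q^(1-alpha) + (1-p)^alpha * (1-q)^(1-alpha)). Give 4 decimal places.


Renyi divergence of order alpha between Bernoulli distributions:
D = (1/(alpha-1))*log(p^alpha * q^(1-alpha) + (1-p)^alpha * (1-q)^(1-alpha)).
alpha = 3, p = 0.95, q = 0.65.
p^alpha * q^(1-alpha) = 0.95^3 * 0.65^-2 = 2.02929.
(1-p)^alpha * (1-q)^(1-alpha) = 0.05^3 * 0.35^-2 = 0.00102.
sum = 2.02929 + 0.00102 = 2.03031.
D = (1/2)*log(2.03031) = 0.3541

0.3541


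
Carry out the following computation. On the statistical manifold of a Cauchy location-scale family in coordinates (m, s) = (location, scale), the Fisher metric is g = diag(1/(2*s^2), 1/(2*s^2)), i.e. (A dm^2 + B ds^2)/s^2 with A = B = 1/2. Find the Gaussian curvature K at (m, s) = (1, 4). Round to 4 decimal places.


The metric has the form g = (A dm^2 + B ds^2)/s^2 with A = 1/2, B = 1/2.
Substitute u = sqrt(A/B)*m: g = B*(du^2 + ds^2)/s^2, i.e. B times the
Poincare upper half-plane metric, which has constant Gaussian curvature -1.
Scaling a 2D metric by a constant c divides the Gaussian curvature by c,
so K = -1/B = -1/(1/2) = -2.0000 everywhere (the point (m, s) = (1, 4) is irrelevant:
the curvature is constant).
The requested Gaussian curvature is K = -2.0000.

-2.0000


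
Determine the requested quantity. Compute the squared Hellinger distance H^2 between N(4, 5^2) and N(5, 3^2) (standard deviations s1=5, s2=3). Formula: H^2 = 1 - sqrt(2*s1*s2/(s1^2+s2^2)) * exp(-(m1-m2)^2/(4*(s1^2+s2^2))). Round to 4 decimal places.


Squared Hellinger distance for Gaussians:
H^2 = 1 - sqrt(2*s1*s2/(s1^2+s2^2)) * exp(-(m1-m2)^2/(4*(s1^2+s2^2))).
s1^2 = 25, s2^2 = 9, s1^2+s2^2 = 34.
sqrt(2*5*3/(34)) = 0.939336.
(m1-m2)^2 = (-1)^2 = 1.
exp(-1/(4*34)) = exp(-0.007353) = 0.992674.
H^2 = 1 - 0.939336*0.992674 = 0.0675

0.0675


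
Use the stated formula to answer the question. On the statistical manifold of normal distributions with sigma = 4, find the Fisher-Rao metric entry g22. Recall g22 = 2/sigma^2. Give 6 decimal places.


For the 2-parameter normal family, the Fisher metric has:
  g11 = 1/sigma^2, g22 = 2/sigma^2.
sigma = 4, sigma^2 = 16.
g22 = 0.125000

0.125000


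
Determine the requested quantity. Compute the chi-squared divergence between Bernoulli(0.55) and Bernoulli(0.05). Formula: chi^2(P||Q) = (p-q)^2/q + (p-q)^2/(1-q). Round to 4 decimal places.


Chi-squared divergence between Bernoulli distributions:
chi^2 = (p-q)^2/q + (p-q)^2/(1-q).
p = 0.55, q = 0.05, p-q = 0.5.
(p-q)^2 = 0.25.
term1 = 0.25/0.05 = 5.0.
term2 = 0.25/0.95 = 0.263158.
chi^2 = 5.0 + 0.263158 = 5.2632

5.2632


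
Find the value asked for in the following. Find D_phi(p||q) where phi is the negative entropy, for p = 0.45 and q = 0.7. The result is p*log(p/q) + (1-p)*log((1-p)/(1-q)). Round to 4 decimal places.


Bregman divergence with negative entropy generator:
D = p*log(p/q) + (1-p)*log((1-p)/(1-q)).
p = 0.45, q = 0.7.
p*log(p/q) = 0.45*log(0.45/0.7) = -0.198825.
(1-p)*log((1-p)/(1-q)) = 0.55*log(0.55/0.3) = 0.333375.
D = -0.198825 + 0.333375 = 0.1345

0.1345


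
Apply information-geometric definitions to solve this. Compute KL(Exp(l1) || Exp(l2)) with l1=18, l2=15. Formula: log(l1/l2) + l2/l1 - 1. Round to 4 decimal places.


KL divergence for exponential family:
KL = log(l1/l2) + l2/l1 - 1.
log(18/15) = 0.182322.
15/18 = 0.833333.
KL = 0.182322 + 0.833333 - 1 = 0.0157

0.0157


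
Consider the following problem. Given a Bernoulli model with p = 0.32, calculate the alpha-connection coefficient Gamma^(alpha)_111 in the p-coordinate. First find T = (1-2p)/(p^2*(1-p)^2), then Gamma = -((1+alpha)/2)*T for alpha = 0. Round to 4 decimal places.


Skewness (Amari-Chentsov) tensor: T = (1-2p)/(p^2*(1-p)^2).
p = 0.32, 1-2p = 0.36, p^2 = 0.1024, (1-p)^2 = 0.4624.
T = 0.36/(0.1024 * 0.4624) = 7.602995.
In the p-coordinate, Gamma^(alpha) = Gamma^(0) - (alpha/2)*T with Gamma^(0) = (1/2)*g'(p) = -T/2,
so Gamma^(alpha) = -((1+alpha)/2)*T.
alpha = 0, -(1+alpha)/2 = -0.5.
Gamma = -0.5 * 7.602995 = -3.8015

-3.8015


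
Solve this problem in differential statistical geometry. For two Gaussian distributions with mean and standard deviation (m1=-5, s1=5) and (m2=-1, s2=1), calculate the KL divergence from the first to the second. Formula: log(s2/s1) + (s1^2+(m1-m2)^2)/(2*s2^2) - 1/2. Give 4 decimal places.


KL divergence between normal distributions:
KL = log(s2/s1) + (s1^2 + (m1-m2)^2)/(2*s2^2) - 1/2.
log(1/5) = -1.609438.
(5^2 + (-5--1)^2)/(2*1^2) = (25 + 16)/2 = 20.5.
KL = -1.609438 + 20.5 - 0.5 = 18.3906

18.3906


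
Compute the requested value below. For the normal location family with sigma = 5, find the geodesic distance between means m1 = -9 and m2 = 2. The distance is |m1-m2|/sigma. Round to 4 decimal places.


On the fixed-variance normal subfamily, geodesic distance = |m1-m2|/sigma.
|-9 - 2| = 11.
sigma = 5.
d = 11/5 = 2.2000

2.2000


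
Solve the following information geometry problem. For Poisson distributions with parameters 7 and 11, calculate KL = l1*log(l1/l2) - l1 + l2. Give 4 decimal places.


KL divergence for Poisson:
KL = l1*log(l1/l2) - l1 + l2.
l1 = 7, l2 = 11.
log(7/11) = -0.451985.
l1*log(l1/l2) = 7 * -0.451985 = -3.163896.
KL = -3.163896 - 7 + 11 = 0.8361

0.8361


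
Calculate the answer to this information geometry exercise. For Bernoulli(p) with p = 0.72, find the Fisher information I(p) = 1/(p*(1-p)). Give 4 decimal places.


For Bernoulli(p), Fisher information is I(p) = 1/(p*(1-p)).
p = 0.72, 1-p = 0.28.
p*(1-p) = 0.2016.
I(p) = 1/0.2016 = 4.9603

4.9603
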